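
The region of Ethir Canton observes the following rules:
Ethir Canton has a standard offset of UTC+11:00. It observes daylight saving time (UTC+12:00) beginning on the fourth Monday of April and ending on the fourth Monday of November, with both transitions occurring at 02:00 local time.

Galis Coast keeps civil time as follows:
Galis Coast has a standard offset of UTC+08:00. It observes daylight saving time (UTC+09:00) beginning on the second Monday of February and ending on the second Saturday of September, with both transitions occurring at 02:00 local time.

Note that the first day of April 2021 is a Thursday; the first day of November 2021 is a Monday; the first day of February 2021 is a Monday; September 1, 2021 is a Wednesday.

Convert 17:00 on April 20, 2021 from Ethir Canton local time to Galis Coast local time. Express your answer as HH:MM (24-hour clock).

15:00

1 April 2021 is a Thursday, so the first Monday is April 5 and the fourth is April 26.
1 November 2021 is a Monday, so the first Monday is November 1 and the fourth is November 22.
April 20, 2021 is outside the daylight-saving period (26 April – 22 November), so Ethir Canton is on standard time, UTC+11:00.
17:00 Ethir Canton − 11h = 06:00 UTC.
1 February 2021 is a Monday, so the first Monday is February 1 and the second is February 8.
1 September 2021 is a Wednesday, so the first Saturday is September 4 and the second is September 11.
At the standard offset (UTC+08:00), 06:00 UTC + 8h = 14:00 Galis Coast standard time.
The standard-time date in Galis Coast, April 20, 2021, lies within the daylight-saving period (8 February – 11 September), so Galis Coast is on daylight time, UTC+09:00.
06:00 UTC + 9h = 15:00 Galis Coast.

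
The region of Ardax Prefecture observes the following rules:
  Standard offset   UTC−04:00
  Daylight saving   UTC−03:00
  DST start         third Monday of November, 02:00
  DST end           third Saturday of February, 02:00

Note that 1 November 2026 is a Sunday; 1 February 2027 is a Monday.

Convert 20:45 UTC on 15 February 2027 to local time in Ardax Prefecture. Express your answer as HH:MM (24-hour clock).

1 November 2026 is a Sunday, so the first Monday is November 2 and the third is November 16.
1 February 2027 is a Monday, so the first Saturday is February 6 and the third is February 20.
At the standard offset (UTC−04:00), 20:45 UTC − 4h = 16:45 Ardax Prefecture standard time.
Daylight saving runs 16 November 2026 – 20 February 2027; the standard-time date in Ardax Prefecture, 15 February 2027, is inside that window, so Ardax Prefecture is at UTC−03:00.
20:45 UTC − 3h = 17:45 local.

17:45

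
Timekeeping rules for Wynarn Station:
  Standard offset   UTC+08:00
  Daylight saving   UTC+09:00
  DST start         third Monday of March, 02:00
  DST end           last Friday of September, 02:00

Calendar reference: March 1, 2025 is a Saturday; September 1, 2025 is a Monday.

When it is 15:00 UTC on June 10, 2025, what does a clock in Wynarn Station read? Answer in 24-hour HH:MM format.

00:00

1 March 2025 is a Saturday, so the first Monday is March 3 and the third is March 17.
1 September 2025 is a Monday, so Fridays fall on 5, 12, 19, 26; the last is September 26.
At the standard offset (UTC+08:00), 15:00 UTC + 8h = 23:00 Wynarn Station standard time.
Daylight saving runs 17 March – 26 September; the standard-time date in Wynarn Station, June 10, 2025, is inside that window, so Wynarn Station is at UTC+09:00.
15:00 UTC + 9h = 00:00 local (rolling into the next day, 11 June 2025).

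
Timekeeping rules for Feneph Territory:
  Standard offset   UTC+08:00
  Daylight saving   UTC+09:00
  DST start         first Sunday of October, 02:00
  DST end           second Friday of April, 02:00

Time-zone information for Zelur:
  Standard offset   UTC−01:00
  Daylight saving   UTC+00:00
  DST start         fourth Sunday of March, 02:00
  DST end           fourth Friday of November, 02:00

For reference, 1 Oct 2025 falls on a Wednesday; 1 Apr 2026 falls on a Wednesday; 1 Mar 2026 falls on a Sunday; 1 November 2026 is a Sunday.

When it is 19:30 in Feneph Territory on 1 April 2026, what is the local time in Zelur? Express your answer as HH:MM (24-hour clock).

10:30

1 October 2025 is a Wednesday, so the first Sunday is October 5.
1 April 2026 is a Wednesday, so the first Friday is April 3 and the second is April 10.
Daylight saving runs 5 October 2025 – 10 April 2026; 1 April 2026 is inside that window, so Feneph Territory is at UTC+09:00.
19:30 Feneph Territory − 9h = 10:30 UTC.
1 March 2026 is a Sunday, so the first Sunday is March 1 and the fourth is March 22.
1 November 2026 is a Sunday, so the first Friday is November 6 and the fourth is November 27.
At the standard offset (UTC−01:00), 10:30 UTC − 1h = 09:30 Zelur standard time.
The standard-time date in Zelur, 1 April 2026, falls between 22 March and 27 November, so daylight saving is in effect and Zelur is at UTC+00:00.
10:30 UTC + 0h = 10:30 Zelur.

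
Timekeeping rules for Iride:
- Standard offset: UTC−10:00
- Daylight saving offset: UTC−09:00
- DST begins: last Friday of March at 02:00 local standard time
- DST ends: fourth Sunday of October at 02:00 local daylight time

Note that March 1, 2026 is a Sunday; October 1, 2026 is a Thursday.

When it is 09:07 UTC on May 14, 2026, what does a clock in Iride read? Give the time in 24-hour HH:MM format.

1 March 2026 is a Sunday, so Fridays fall on 6, 13, 20, 27; the last is March 27.
1 October 2026 is a Thursday, so the first Sunday is October 4 and the fourth is October 25.
At the standard offset (UTC−10:00), 09:07 UTC − 10h = 23:07 Iride standard time (rolling into the previous day, 13 May 2026).
The standard-time date in Iride, May 13, 2026, falls between 27 March and 25 October, so daylight saving is in effect and Iride is at UTC−09:00.
09:07 UTC − 9h = 00:07 local.

00:07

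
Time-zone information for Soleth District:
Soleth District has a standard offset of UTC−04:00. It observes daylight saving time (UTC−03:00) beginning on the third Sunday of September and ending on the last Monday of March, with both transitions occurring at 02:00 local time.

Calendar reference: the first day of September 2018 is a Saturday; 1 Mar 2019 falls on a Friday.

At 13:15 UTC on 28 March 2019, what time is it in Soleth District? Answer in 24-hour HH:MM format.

09:15

1 September 2018 is a Saturday, so the first Sunday is September 2 and the third is September 16.
1 March 2019 is a Friday, so Mondays fall on 4, 11, 18, 25; the last is March 25.
At the standard offset (UTC−04:00), 13:15 UTC − 4h = 09:15 Soleth District standard time.
The standard-time date in Soleth District, 28 March 2019, is outside the daylight-saving period (16 September 2018 – 25 March 2019), so Soleth District is on standard time, UTC−04:00.
13:15 UTC − 4h = 09:15 local.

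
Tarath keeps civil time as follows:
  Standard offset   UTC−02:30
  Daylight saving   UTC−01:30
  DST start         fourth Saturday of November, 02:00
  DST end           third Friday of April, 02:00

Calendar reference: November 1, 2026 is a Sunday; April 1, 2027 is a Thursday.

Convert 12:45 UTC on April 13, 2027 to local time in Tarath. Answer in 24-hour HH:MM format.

11:15

1 November 2026 is a Sunday, so the first Saturday is November 7 and the fourth is November 28.
1 April 2027 is a Thursday, so the first Friday is April 2 and the third is April 16.
At the standard offset (UTC−02:30), 12:45 UTC − 2h30m = 10:15 Tarath standard time.
The standard-time date in Tarath, April 13, 2027, falls between 28 November 2026 and 16 April 2027, so daylight saving is in effect and Tarath is at UTC−01:30.
12:45 UTC − 1h30m = 11:15 local.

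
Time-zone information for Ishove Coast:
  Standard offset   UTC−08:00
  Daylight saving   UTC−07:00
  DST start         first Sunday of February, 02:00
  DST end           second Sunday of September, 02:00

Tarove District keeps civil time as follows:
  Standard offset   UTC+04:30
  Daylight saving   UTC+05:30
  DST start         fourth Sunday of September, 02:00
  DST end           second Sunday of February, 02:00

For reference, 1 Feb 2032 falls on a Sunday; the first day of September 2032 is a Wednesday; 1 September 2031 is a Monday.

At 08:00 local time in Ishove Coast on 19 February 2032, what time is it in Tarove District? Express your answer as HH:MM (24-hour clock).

19:30

1 February 2032 is a Sunday, so the first Sunday is February 1.
1 September 2032 is a Wednesday, so the first Sunday is September 5 and the second is September 12.
19 February 2032 lies within the daylight-saving period (1 February – 12 September), so Ishove Coast is on daylight time, UTC−07:00.
08:00 Ishove Coast + 7h = 15:00 UTC.
1 September 2031 is a Monday, so the first Sunday is September 7 and the fourth is September 28.
1 February 2032 is a Sunday, so the first Sunday is February 1 and the second is February 8.
At the standard offset (UTC+04:30), 15:00 UTC + 4h30m = 19:30 Tarove District standard time.
The standard-time date in Tarove District, 19 February 2032, does not fall between 28 September 2031 and 8 February 2032, so daylight saving is not in effect and Tarove District is at UTC+04:30.
15:00 UTC + 4h30m = 19:30 Tarove District.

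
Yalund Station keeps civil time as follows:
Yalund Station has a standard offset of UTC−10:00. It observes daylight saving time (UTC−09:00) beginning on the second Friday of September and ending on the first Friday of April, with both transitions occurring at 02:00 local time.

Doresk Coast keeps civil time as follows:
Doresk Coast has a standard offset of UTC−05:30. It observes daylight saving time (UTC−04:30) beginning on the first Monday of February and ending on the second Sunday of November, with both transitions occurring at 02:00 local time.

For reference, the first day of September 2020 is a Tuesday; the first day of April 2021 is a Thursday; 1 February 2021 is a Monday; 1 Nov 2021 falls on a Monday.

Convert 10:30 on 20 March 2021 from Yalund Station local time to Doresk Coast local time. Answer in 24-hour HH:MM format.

1 September 2020 is a Tuesday, so the first Friday is September 4 and the second is September 11.
1 April 2021 is a Thursday, so the first Friday is April 2.
Daylight saving runs 11 September 2020 – 2 April 2021; 20 March 2021 is inside that window, so Yalund Station is at UTC−09:00.
10:30 Yalund Station + 9h = 19:30 UTC.
1 February 2021 is a Monday, so the first Monday is February 1.
1 November 2021 is a Monday, so the first Sunday is November 7 and the second is November 14.
At the standard offset (UTC−05:30), 19:30 UTC − 5h30m = 14:00 Doresk Coast standard time.
The standard-time date in Doresk Coast, 20 March 2021, falls between 1 February and 14 November, so daylight saving is in effect and Doresk Coast is at UTC−04:30.
19:30 UTC − 4h30m = 15:00 Doresk Coast.

15:00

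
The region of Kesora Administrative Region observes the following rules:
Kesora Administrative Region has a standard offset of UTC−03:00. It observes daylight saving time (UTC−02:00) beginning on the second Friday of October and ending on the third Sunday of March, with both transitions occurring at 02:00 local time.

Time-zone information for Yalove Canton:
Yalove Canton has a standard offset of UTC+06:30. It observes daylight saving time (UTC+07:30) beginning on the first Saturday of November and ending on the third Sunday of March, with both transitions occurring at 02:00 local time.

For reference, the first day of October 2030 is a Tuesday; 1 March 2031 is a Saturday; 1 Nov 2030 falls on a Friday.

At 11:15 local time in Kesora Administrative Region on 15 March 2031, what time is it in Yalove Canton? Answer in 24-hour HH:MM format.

1 October 2030 is a Tuesday, so the first Friday is October 4 and the second is October 11.
1 March 2031 is a Saturday, so the first Sunday is March 2 and the third is March 16.
15 March 2031 falls between 11 October 2030 and 16 March 2031, so daylight saving is in effect and Kesora Administrative Region is at UTC−02:00.
11:15 Kesora Administrative Region + 2h = 13:15 UTC.
1 November 2030 is a Friday, so the first Saturday is November 2.
1 March 2031 is a Saturday, so the first Sunday is March 2 and the third is March 16.
At the standard offset (UTC+06:30), 13:15 UTC + 6h30m = 19:45 Yalove Canton standard time.
The standard-time date in Yalove Canton, 15 March 2031, lies within the daylight-saving period (2 November 2030 – 16 March 2031), so Yalove Canton is on daylight time, UTC+07:30.
13:15 UTC + 7h30m = 20:45 Yalove Canton.

20:45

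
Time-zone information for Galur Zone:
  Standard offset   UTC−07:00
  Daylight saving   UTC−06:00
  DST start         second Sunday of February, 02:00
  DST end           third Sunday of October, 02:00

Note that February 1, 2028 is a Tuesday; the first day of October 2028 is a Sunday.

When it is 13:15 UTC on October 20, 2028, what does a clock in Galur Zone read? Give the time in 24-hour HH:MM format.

1 February 2028 is a Tuesday, so the first Sunday is February 6 and the second is February 13.
1 October 2028 is a Sunday, so the first Sunday is October 1 and the third is October 15.
At the standard offset (UTC−07:00), 13:15 UTC − 7h = 06:15 Galur Zone standard time.
The standard-time date in Galur Zone, October 20, 2028, does not fall between 13 February and 15 October, so daylight saving is not in effect and Galur Zone is at UTC−07:00.
13:15 UTC − 7h = 06:15 local.

06:15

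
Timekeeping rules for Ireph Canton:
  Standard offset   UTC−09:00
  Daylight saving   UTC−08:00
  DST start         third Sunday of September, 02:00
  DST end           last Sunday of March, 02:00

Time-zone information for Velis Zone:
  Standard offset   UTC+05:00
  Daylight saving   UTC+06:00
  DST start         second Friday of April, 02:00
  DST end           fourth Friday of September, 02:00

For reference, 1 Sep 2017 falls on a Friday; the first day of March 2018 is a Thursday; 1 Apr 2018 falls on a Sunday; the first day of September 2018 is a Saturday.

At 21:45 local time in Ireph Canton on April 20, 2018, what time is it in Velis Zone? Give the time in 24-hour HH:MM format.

1 September 2017 is a Friday, so the first Sunday is September 3 and the third is September 17.
1 March 2018 is a Thursday, so Sundays fall on 4, 11, 18, 25; the last is March 25.
April 20, 2018 does not fall between 17 September 2017 and 25 March 2018, so daylight saving is not in effect and Ireph Canton is at UTC−09:00.
21:45 Ireph Canton + 9h = 06:45 UTC (rolling into the next day, 21 April 2018).
1 April 2018 is a Sunday, so the first Friday is April 6 and the second is April 13.
1 September 2018 is a Saturday, so the first Friday is September 7 and the fourth is September 28.
At the standard offset (UTC+05:00), 06:45 UTC + 5h = 11:45 Velis Zone standard time.
The standard-time date in Velis Zone, April 21, 2018, lies within the daylight-saving period (13 April – 28 September), so Velis Zone is on daylight time, UTC+06:00.
06:45 UTC + 6h = 12:45 Velis Zone.

12:45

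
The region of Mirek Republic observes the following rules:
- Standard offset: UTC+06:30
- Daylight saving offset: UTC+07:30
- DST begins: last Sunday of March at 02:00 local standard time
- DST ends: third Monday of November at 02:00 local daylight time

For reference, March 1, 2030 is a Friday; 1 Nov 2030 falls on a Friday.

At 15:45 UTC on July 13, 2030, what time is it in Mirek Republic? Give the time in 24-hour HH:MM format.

23:15

1 March 2030 is a Friday, so Sundays fall on 3, 10, 17, 24, 31; the last is March 31.
1 November 2030 is a Friday, so the first Monday is November 4 and the third is November 18.
At the standard offset (UTC+06:30), 15:45 UTC + 6h30m = 22:15 Mirek Republic standard time.
The standard-time date in Mirek Republic, July 13, 2030, lies within the daylight-saving period (31 March – 18 November), so Mirek Republic is on daylight time, UTC+07:30.
15:45 UTC + 7h30m = 23:15 local.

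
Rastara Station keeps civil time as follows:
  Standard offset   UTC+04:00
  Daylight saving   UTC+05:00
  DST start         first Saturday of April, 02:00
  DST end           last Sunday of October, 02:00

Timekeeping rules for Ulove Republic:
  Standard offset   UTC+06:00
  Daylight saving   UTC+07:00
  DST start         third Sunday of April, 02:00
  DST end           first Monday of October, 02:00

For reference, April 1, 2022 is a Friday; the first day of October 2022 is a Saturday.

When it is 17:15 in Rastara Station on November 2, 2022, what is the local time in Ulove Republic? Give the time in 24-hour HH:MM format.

1 April 2022 is a Friday, so the first Saturday is April 2.
1 October 2022 is a Saturday, so Sundays fall on 2, 9, 16, 23, 30; the last is October 30.
November 2, 2022 is outside the daylight-saving period (2 April – 30 October), so Rastara Station is on standard time, UTC+04:00.
17:15 Rastara Station − 4h = 13:15 UTC.
1 April 2022 is a Friday, so the first Sunday is April 3 and the third is April 17.
1 October 2022 is a Saturday, so the first Monday is October 3.
At the standard offset (UTC+06:00), 13:15 UTC + 6h = 19:15 Ulove Republic standard time.
Daylight saving runs 17 April – 3 October; the standard-time date in Ulove Republic, November 2, 2022, is outside that window, so Ulove Republic is on standard time at UTC+06:00.
13:15 UTC + 6h = 19:15 Ulove Republic.

19:15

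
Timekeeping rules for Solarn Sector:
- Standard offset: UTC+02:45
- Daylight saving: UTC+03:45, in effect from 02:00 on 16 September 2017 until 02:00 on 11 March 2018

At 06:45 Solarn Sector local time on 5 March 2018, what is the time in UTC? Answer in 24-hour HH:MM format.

03:00

5 March 2018 lies within the daylight-saving period (16 September 2017 – 11 March 2018), so Solarn Sector is on daylight time, UTC+03:45.
06:45 local − 3h45m = 03:00 UTC.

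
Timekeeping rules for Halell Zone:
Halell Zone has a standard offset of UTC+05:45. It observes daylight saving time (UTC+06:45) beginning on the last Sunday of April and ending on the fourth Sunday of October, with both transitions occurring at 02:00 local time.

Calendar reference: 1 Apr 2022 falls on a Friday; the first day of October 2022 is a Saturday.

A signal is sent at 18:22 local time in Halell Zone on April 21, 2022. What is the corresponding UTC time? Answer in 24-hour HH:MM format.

1 April 2022 is a Friday, so Sundays fall on 3, 10, 17, 24; the last is April 24.
1 October 2022 is a Saturday, so the first Sunday is October 2 and the fourth is October 23.
April 21, 2022 does not fall between 24 April and 23 October, so daylight saving is not in effect and Halell Zone is at UTC+05:45.
18:22 local − 5h45m = 12:37 UTC.

12:37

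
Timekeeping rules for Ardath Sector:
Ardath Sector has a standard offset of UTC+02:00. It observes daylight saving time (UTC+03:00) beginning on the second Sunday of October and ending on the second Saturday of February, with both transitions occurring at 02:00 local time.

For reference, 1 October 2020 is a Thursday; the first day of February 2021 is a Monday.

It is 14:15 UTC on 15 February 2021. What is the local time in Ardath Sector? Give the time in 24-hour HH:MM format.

16:15

1 October 2020 is a Thursday, so the first Sunday is October 4 and the second is October 11.
1 February 2021 is a Monday, so the first Saturday is February 6 and the second is February 13.
At the standard offset (UTC+02:00), 14:15 UTC + 2h = 16:15 Ardath Sector standard time.
The standard-time date in Ardath Sector, 15 February 2021, does not fall between 11 October 2020 and 13 February 2021, so daylight saving is not in effect and Ardath Sector is at UTC+02:00.
14:15 UTC + 2h = 16:15 local.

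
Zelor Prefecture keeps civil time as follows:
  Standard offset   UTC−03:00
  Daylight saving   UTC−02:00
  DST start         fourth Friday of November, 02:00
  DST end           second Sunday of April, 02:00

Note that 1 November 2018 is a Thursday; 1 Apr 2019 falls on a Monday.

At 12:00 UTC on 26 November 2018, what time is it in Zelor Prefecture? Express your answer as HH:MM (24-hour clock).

10:00

1 November 2018 is a Thursday, so the first Friday is November 2 and the fourth is November 23.
1 April 2019 is a Monday, so the first Sunday is April 7 and the second is April 14.
At the standard offset (UTC−03:00), 12:00 UTC − 3h = 09:00 Zelor Prefecture standard time.
The standard-time date in Zelor Prefecture, 26 November 2018, falls between 23 November 2018 and 14 April 2019, so daylight saving is in effect and Zelor Prefecture is at UTC−02:00.
12:00 UTC − 2h = 10:00 local.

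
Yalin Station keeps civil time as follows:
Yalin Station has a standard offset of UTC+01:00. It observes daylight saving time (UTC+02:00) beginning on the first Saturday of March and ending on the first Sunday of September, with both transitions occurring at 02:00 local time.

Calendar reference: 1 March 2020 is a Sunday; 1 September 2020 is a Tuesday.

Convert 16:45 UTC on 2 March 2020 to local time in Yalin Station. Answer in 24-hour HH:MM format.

17:45

1 March 2020 is a Sunday, so the first Saturday is March 7.
1 September 2020 is a Tuesday, so the first Sunday is September 6.
At the standard offset (UTC+01:00), 16:45 UTC + 1h = 17:45 Yalin Station standard time.
Daylight saving runs 7 March – 6 September; the standard-time date in Yalin Station, 2 March 2020, is outside that window, so Yalin Station is on standard time at UTC+01:00.
16:45 UTC + 1h = 17:45 local.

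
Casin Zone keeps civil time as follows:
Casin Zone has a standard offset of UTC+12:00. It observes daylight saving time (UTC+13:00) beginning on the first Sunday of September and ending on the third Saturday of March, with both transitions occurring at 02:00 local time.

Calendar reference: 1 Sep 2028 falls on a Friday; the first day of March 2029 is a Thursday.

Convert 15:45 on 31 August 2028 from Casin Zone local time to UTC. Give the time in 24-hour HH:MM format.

1 September 2028 is a Friday, so the first Sunday is September 3.
1 March 2029 is a Thursday, so the first Saturday is March 3 and the third is March 17.
Daylight saving runs 3 September 2028 – 17 March 2029; 31 August 2028 is outside that window, so Casin Zone is on standard time at UTC+12:00.
15:45 local − 12h = 03:45 UTC.

03:45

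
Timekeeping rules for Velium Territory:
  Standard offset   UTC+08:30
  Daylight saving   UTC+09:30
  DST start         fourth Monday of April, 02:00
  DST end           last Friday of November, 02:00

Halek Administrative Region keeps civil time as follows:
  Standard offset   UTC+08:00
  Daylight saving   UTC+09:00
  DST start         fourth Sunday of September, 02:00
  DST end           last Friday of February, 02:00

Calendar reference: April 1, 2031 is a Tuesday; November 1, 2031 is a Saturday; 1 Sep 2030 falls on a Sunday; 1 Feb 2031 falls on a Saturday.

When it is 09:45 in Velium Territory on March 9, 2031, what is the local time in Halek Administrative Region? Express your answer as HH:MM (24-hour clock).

09:15

1 April 2031 is a Tuesday, so the first Monday is April 7 and the fourth is April 28.
1 November 2031 is a Saturday, so Fridays fall on 7, 14, 21, 28; the last is November 28.
March 9, 2031 is outside the daylight-saving period (28 April – 28 November), so Velium Territory is on standard time, UTC+08:30.
09:45 Velium Territory − 8h30m = 01:15 UTC.
1 September 2030 is a Sunday, so the first Sunday is September 1 and the fourth is September 22.
1 February 2031 is a Saturday, so Fridays fall on 7, 14, 21, 28; the last is February 28.
At the standard offset (UTC+08:00), 01:15 UTC + 8h = 09:15 Halek Administrative Region standard time.
Daylight saving runs 22 September 2030 – 28 February 2031; the standard-time date in Halek Administrative Region, March 9, 2031, is outside that window, so Halek Administrative Region is on standard time at UTC+08:00.
01:15 UTC + 8h = 09:15 Halek Administrative Region.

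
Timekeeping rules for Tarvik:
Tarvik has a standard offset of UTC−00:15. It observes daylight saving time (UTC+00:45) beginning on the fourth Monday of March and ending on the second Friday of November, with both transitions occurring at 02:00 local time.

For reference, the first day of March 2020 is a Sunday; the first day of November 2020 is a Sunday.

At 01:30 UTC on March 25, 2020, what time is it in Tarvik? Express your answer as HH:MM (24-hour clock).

02:15

1 March 2020 is a Sunday, so the first Monday is March 2 and the fourth is March 23.
1 November 2020 is a Sunday, so the first Friday is November 6 and the second is November 13.
At the standard offset (UTC−00:15), 01:30 UTC − 0h15m = 01:15 Tarvik standard time.
Daylight saving runs 23 March – 13 November; the standard-time date in Tarvik, March 25, 2020, is inside that window, so Tarvik is at UTC+00:45.
01:30 UTC + 0h45m = 02:15 local.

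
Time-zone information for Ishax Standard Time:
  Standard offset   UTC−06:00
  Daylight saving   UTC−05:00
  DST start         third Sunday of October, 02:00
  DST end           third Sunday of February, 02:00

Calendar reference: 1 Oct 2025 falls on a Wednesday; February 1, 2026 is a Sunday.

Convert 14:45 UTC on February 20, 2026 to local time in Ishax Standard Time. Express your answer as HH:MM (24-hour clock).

1 October 2025 is a Wednesday, so the first Sunday is October 5 and the third is October 19.
1 February 2026 is a Sunday, so the first Sunday is February 1 and the third is February 15.
At the standard offset (UTC−06:00), 14:45 UTC − 6h = 08:45 Ishax Standard Time standard time.
Daylight saving runs 19 October 2025 – 15 February 2026; the standard-time date in Ishax Standard Time, February 20, 2026, is outside that window, so Ishax Standard Time is on standard time at UTC−06:00.
14:45 UTC − 6h = 08:45 local.

08:45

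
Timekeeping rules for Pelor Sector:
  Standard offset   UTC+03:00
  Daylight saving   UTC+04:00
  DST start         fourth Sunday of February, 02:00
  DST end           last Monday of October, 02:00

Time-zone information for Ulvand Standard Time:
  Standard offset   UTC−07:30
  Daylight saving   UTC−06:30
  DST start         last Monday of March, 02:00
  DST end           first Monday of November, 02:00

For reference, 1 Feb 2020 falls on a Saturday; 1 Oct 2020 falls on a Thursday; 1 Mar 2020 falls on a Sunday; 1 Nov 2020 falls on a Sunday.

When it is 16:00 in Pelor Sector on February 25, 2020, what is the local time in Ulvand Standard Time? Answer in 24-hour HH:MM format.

04:30

1 February 2020 is a Saturday, so the first Sunday is February 2 and the fourth is February 23.
1 October 2020 is a Thursday, so Mondays fall on 5, 12, 19, 26; the last is October 26.
February 25, 2020 lies within the daylight-saving period (23 February – 26 October), so Pelor Sector is on daylight time, UTC+04:00.
16:00 Pelor Sector − 4h = 12:00 UTC.
1 March 2020 is a Sunday, so Mondays fall on 2, 9, 16, 23, 30; the last is March 30.
1 November 2020 is a Sunday, so the first Monday is November 2.
At the standard offset (UTC−07:30), 12:00 UTC − 7h30m = 04:30 Ulvand Standard Time standard time.
The standard-time date in Ulvand Standard Time, February 25, 2020, is outside the daylight-saving period (30 March – 2 November), so Ulvand Standard Time is on standard time, UTC−07:30.
12:00 UTC − 7h30m = 04:30 Ulvand Standard Time.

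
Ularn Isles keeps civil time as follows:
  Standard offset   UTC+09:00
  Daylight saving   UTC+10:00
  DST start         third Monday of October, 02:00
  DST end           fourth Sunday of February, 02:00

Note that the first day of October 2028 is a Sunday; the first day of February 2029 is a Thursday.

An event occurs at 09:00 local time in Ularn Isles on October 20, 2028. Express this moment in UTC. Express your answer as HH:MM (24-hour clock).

23:00

1 October 2028 is a Sunday, so the first Monday is October 2 and the third is October 16.
1 February 2029 is a Thursday, so the first Sunday is February 4 and the fourth is February 25.
Daylight saving runs 16 October 2028 – 25 February 2029; October 20, 2028 is inside that window, so Ularn Isles is at UTC+10:00.
09:00 local − 10h = 23:00 UTC (rolling into the previous day, 19 October 2028).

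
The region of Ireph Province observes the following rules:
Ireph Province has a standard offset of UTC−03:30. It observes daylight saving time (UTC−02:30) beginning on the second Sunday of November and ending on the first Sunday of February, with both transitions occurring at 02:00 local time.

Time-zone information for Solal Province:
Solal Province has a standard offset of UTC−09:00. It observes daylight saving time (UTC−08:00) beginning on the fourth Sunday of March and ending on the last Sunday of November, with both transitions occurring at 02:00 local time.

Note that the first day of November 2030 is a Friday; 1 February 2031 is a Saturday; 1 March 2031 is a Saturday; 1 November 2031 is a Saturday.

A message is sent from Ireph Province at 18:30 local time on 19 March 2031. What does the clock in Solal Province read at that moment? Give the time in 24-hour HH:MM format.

1 November 2030 is a Friday, so the first Sunday is November 3 and the second is November 10.
1 February 2031 is a Saturday, so the first Sunday is February 2.
Daylight saving runs 10 November 2030 – 2 February 2031; 19 March 2031 is outside that window, so Ireph Province is on standard time at UTC−03:30.
18:30 Ireph Province + 3h30m = 22:00 UTC.
1 March 2031 is a Saturday, so the first Sunday is March 2 and the fourth is March 23.
1 November 2031 is a Saturday, so Sundays fall on 2, 9, 16, 23, 30; the last is November 30.
At the standard offset (UTC−09:00), 22:00 UTC − 9h = 13:00 Solal Province standard time.
The standard-time date in Solal Province, 19 March 2031, does not fall between 23 March and 30 November, so daylight saving is not in effect and Solal Province is at UTC−09:00.
22:00 UTC − 9h = 13:00 Solal Province.

13:00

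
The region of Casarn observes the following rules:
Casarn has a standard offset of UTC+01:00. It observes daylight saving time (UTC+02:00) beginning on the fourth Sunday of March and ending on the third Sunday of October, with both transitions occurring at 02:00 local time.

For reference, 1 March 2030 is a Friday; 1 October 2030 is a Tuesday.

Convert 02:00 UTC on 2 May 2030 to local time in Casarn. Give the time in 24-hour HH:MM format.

04:00

1 March 2030 is a Friday, so the first Sunday is March 3 and the fourth is March 24.
1 October 2030 is a Tuesday, so the first Sunday is October 6 and the third is October 20.
At the standard offset (UTC+01:00), 02:00 UTC + 1h = 03:00 Casarn standard time.
The standard-time date in Casarn, 2 May 2030, falls between 24 March and 20 October, so daylight saving is in effect and Casarn is at UTC+02:00.
02:00 UTC + 2h = 04:00 local.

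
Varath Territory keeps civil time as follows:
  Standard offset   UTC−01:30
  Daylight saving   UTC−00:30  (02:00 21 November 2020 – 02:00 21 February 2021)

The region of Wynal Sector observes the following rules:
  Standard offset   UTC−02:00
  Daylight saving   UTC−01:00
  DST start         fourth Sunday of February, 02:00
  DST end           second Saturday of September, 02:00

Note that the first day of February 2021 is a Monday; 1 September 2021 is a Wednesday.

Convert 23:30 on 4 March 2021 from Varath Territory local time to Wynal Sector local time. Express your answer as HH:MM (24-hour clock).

00:00

4 March 2021 does not fall between 21 November 2020 and 21 February 2021, so daylight saving is not in effect and Varath Territory is at UTC−01:30.
23:30 Varath Territory + 1h30m = 01:00 UTC (rolling into the next day, 5 March 2021).
1 February 2021 is a Monday, so the first Sunday is February 7 and the fourth is February 28.
1 September 2021 is a Wednesday, so the first Saturday is September 4 and the second is September 11.
At the standard offset (UTC−02:00), 01:00 UTC − 2h = 23:00 Wynal Sector standard time (rolling into the previous day, 4 March 2021).
The standard-time date in Wynal Sector, 4 March 2021, lies within the daylight-saving period (28 February – 11 September), so Wynal Sector is on daylight time, UTC−01:00.
01:00 UTC − 1h = 00:00 Wynal Sector.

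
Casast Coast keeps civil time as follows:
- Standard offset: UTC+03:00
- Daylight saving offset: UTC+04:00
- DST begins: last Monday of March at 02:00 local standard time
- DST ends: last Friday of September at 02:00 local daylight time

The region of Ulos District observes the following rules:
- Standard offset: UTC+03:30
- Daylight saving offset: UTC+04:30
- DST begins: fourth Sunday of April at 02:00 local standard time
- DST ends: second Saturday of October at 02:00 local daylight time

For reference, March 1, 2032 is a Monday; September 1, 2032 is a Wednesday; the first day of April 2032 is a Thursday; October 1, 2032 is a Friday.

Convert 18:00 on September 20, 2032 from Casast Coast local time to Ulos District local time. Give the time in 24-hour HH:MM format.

18:30

1 March 2032 is a Monday, so Mondays fall on 1, 8, 15, 22, 29; the last is March 29.
1 September 2032 is a Wednesday, so Fridays fall on 3, 10, 17, 24; the last is September 24.
Daylight saving runs 29 March – 24 September; September 20, 2032 is inside that window, so Casast Coast is at UTC+04:00.
18:00 Casast Coast − 4h = 14:00 UTC.
1 April 2032 is a Thursday, so the first Sunday is April 4 and the fourth is April 25.
1 October 2032 is a Friday, so the first Saturday is October 2 and the second is October 9.
At the standard offset (UTC+03:30), 14:00 UTC + 3h30m = 17:30 Ulos District standard time.
The standard-time date in Ulos District, September 20, 2032, falls between 25 April and 9 October, so daylight saving is in effect and Ulos District is at UTC+04:30.
14:00 UTC + 4h30m = 18:30 Ulos District.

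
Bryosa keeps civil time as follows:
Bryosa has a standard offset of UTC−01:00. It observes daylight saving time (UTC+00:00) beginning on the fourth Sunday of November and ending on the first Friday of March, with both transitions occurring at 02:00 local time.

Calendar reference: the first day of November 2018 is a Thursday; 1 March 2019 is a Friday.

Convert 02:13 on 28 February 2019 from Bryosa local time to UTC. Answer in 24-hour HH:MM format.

02:13

1 November 2018 is a Thursday, so the first Sunday is November 4 and the fourth is November 25.
1 March 2019 is a Friday, so the first Friday is March 1.
Daylight saving runs 25 November 2018 – 1 March 2019; 28 February 2019 is inside that window, so Bryosa is at UTC+00:00.
02:13 local − 0h = 02:13 UTC.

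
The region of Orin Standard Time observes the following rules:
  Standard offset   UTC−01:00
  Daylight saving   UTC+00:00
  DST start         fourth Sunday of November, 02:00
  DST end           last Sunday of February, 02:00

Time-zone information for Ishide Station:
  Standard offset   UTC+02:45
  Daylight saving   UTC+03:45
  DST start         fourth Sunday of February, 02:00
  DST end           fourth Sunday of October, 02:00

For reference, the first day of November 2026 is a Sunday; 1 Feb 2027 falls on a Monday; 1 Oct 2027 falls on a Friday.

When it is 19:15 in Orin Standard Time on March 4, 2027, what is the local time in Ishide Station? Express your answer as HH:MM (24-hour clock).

00:00

1 November 2026 is a Sunday, so the first Sunday is November 1 and the fourth is November 22.
1 February 2027 is a Monday, so Sundays fall on 7, 14, 21, 28; the last is February 28.
Daylight saving runs 22 November 2026 – 28 February 2027; March 4, 2027 is outside that window, so Orin Standard Time is on standard time at UTC−01:00.
19:15 Orin Standard Time + 1h = 20:15 UTC.
1 February 2027 is a Monday, so the first Sunday is February 7 and the fourth is February 28.
1 October 2027 is a Friday, so the first Sunday is October 3 and the fourth is October 24.
At the standard offset (UTC+02:45), 20:15 UTC + 2h45m = 23:00 Ishide Station standard time.
The standard-time date in Ishide Station, March 4, 2027, lies within the daylight-saving period (28 February – 24 October), so Ishide Station is on daylight time, UTC+03:45.
20:15 UTC + 3h45m = 00:00 Ishide Station (rolling into the next day, 5 March 2027).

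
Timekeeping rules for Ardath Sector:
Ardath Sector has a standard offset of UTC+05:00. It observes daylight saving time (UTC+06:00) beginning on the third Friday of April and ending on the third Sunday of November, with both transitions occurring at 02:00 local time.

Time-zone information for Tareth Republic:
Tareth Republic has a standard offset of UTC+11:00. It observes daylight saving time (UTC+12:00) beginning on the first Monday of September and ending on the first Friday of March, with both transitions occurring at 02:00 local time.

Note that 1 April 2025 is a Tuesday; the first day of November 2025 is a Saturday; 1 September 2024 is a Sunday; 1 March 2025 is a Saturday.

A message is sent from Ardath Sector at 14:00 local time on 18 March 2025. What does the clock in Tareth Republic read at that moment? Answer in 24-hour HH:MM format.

1 April 2025 is a Tuesday, so the first Friday is April 4 and the third is April 18.
1 November 2025 is a Saturday, so the first Sunday is November 2 and the third is November 16.
18 March 2025 is outside the daylight-saving period (18 April – 16 November), so Ardath Sector is on standard time, UTC+05:00.
14:00 Ardath Sector − 5h = 09:00 UTC.
1 September 2024 is a Sunday, so the first Monday is September 2.
1 March 2025 is a Saturday, so the first Friday is March 7.
At the standard offset (UTC+11:00), 09:00 UTC + 11h = 20:00 Tareth Republic standard time.
The standard-time date in Tareth Republic, 18 March 2025, is outside the daylight-saving period (2 September 2024 – 7 March 2025), so Tareth Republic is on standard time, UTC+11:00.
09:00 UTC + 11h = 20:00 Tareth Republic.

20:00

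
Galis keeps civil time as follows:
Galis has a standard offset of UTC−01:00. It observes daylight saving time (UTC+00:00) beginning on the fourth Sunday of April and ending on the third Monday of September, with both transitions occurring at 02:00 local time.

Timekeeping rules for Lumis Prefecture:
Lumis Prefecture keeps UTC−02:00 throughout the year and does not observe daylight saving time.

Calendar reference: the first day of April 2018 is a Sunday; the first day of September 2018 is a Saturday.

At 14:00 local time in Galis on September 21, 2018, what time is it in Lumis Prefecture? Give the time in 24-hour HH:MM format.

1 April 2018 is a Sunday, so the first Sunday is April 1 and the fourth is April 22.
1 September 2018 is a Saturday, so the first Monday is September 3 and the third is September 17.
September 21, 2018 is outside the daylight-saving period (22 April – 17 September), so Galis is on standard time, UTC−01:00.
14:00 Galis + 1h = 15:00 UTC.
Lumis Prefecture has no daylight saving, so its offset is UTC−02:00 year-round.
15:00 UTC − 2h = 13:00 Lumis Prefecture.

13:00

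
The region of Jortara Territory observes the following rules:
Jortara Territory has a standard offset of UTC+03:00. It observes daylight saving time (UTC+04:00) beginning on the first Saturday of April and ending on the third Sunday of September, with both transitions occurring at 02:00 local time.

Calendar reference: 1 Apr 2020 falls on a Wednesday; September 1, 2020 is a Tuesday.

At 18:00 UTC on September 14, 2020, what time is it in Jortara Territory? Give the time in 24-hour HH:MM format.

22:00

1 April 2020 is a Wednesday, so the first Saturday is April 4.
1 September 2020 is a Tuesday, so the first Sunday is September 6 and the third is September 20.
At the standard offset (UTC+03:00), 18:00 UTC + 3h = 21:00 Jortara Territory standard time.
The standard-time date in Jortara Territory, September 14, 2020, falls between 4 April and 20 September, so daylight saving is in effect and Jortara Territory is at UTC+04:00.
18:00 UTC + 4h = 22:00 local.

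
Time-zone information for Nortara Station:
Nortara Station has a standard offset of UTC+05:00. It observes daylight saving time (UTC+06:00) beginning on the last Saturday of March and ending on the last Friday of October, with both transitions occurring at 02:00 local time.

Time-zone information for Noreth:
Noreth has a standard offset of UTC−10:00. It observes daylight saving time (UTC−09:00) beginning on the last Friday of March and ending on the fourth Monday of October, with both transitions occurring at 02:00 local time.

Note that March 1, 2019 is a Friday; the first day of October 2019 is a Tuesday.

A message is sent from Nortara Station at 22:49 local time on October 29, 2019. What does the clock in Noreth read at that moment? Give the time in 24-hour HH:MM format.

1 March 2019 is a Friday, so Saturdays fall on 2, 9, 16, 23, 30; the last is March 30.
1 October 2019 is a Tuesday, so Fridays fall on 4, 11, 18, 25; the last is October 25.
October 29, 2019 does not fall between 30 March and 25 October, so daylight saving is not in effect and Nortara Station is at UTC+05:00.
22:49 Nortara Station − 5h = 17:49 UTC.
1 March 2019 is a Friday, so Fridays fall on 1, 8, 15, 22, 29; the last is March 29.
1 October 2019 is a Tuesday, so the first Monday is October 7 and the fourth is October 28.
At the standard offset (UTC−10:00), 17:49 UTC − 10h = 07:49 Noreth standard time.
The standard-time date in Noreth, October 29, 2019, is outside the daylight-saving period (29 March – 28 October), so Noreth is on standard time, UTC−10:00.
17:49 UTC − 10h = 07:49 Noreth.

07:49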